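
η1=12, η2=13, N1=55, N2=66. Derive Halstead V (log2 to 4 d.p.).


Formula: V = N * log2(η), where N = N1 + N2 and η = η1 + η2
η = 12 + 13 = 25
N = 55 + 66 = 121
log2(25) ≈ 4.6439
V = 121 * 4.6439 = 561.91

561.91


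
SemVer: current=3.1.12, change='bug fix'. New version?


Current: 3.1.12
Change category: 'bug fix' → patch bump
SemVer rule: patch bump → increment PATCH (MAJOR and MINOR unchanged)
New: 3.1.13

3.1.13


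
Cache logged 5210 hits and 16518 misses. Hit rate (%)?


Formula: hit rate = hits / (hits + misses) * 100
hit rate = 5210 / (5210 + 16518) * 100
hit rate = 5210 / 21728 * 100
hit rate = 23.98%

23.98%


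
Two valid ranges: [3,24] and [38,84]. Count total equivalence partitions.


Valid ranges: [3,24] and [38,84]
Class 1: x < 3 — invalid
Class 2: 3 ≤ x ≤ 24 — valid
Class 3: 24 < x < 38 — invalid (gap between ranges)
Class 4: 38 ≤ x ≤ 84 — valid
Class 5: x > 84 — invalid
Total equivalence classes: 5

5 equivalence classes


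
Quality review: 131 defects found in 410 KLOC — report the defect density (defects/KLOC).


Defect density = defects / KLOC
Defect density = 131 / 410
Defect density = 0.32 defects/KLOC

0.32 defects/KLOC


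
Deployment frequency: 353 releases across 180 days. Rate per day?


Formula: deployments per day = releases / days
= 353 / 180
= 1.961 deploys/day
(equivalently, 13.73 deploys/week)

1.961 deploys/day


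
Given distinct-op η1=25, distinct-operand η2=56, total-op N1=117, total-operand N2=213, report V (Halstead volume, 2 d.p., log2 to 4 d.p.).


Formula: V = N * log2(η), where N = N1 + N2 and η = η1 + η2
η = 25 + 56 = 81
N = 117 + 213 = 330
log2(81) ≈ 6.3399
V = 330 * 6.3399 = 2092.17

2092.17


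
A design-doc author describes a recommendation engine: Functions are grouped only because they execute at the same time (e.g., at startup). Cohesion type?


Reasoning: Related by timing only
Type: Temporal cohesion

Temporal cohesion


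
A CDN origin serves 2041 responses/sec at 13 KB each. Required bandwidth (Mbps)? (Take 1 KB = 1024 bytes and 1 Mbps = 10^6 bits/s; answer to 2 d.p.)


Formula: Mbps = payload_bytes * RPS * 8 / 1e6
Payload per request = 13 KB = 13 * 1024 = 13312 bytes
Total bytes/sec = 13312 * 2041 = 27169792
Total bits/sec = 27169792 * 8 = 217358336
Mbps = 217358336 / 1e6 = 217.36

217.36 Mbps


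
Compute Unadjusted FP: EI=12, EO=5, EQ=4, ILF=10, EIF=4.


UFP = EI*4 + EO*5 + EQ*4 + ILF*10 + EIF*7
UFP = 12*4 + 5*5 + 4*4 + 10*10 + 4*7
UFP = 48 + 25 + 16 + 100 + 28
UFP = 217

217


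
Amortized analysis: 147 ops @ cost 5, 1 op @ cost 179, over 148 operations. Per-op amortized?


Formula: Amortized cost = Total cost / Operations
Total cost = (147 * 5) + (1 * 179)
Total cost = 735 + 179 = 914
Amortized = 914 / 148 = 6.1757

6.1757


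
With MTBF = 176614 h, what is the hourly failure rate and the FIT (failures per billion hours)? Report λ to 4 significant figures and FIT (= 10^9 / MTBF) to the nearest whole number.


Formula: λ = 1 / MTBF; FIT = λ × 1e9 = 1e9 / MTBF
λ = 1 / 176614 ≈ 5.662e-06 failures/hour
FIT = 1e9 / 176614 ≈ 5662 failures per 1e9 hours (nearest whole number)

λ = 5.662e-06 /h, FIT = 5662


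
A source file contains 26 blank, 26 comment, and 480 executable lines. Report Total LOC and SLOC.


Total LOC = blank + comment + code
Total LOC = 26 + 26 + 480 = 532
SLOC (source only) = code = 480

Total LOC: 532, SLOC: 480


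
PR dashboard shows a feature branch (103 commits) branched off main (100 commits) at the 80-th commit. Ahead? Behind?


Common ancestor: commit #80
feature commits after divergence: 103 - 80 = 23
main commits after divergence: 100 - 80 = 20
feature is 23 commits ahead of main
main is 20 commits ahead of feature

feature ahead: 23, main ahead: 20


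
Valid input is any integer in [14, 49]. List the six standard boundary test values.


Range: [14, 49]
Boundaries: just below min, min, min+1, max-1, max, just above max
Values: [13, 14, 15, 48, 49, 50]

[13, 14, 15, 48, 49, 50]


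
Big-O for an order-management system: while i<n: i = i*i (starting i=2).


Reasoning: squaring drives double-exponential growth; iterations ~ log log n
Complexity: O(log log n)

O(log log n)


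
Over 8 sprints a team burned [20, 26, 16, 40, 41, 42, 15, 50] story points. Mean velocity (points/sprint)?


Formula: Avg velocity = Total points / Number of sprints
Points: [20, 26, 16, 40, 41, 42, 15, 50]
Sum = 20 + 26 + 16 + 40 + 41 + 42 + 15 + 50 = 250
Avg velocity = 250 / 8 = 31.25 points/sprint

31.25 points/sprint


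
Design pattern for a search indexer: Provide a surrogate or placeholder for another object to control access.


This matches the Proxy pattern

Proxy


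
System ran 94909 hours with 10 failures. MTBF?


Formula: MTBF = Total operating time / Number of failures
MTBF = 94909 / 10
MTBF = 9490.9 hours

9490.9 hours


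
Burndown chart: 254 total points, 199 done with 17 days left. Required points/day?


Formula: Required rate = Remaining points / Days left
Remaining = 254 - 199 = 55 points
Required rate = 55 / 17 = 3.24 points/day

3.24 points/day


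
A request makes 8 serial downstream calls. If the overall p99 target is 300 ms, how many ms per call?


Formula: per_stage = total_budget / stages
per_stage = 300 / 8
per_stage = 37.5 ms

37.5 ms


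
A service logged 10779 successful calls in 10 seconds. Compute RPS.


Formula: throughput = requests / seconds
throughput = 10779 / 10
throughput = 1077.9 requests/second

1077.9 requests/second


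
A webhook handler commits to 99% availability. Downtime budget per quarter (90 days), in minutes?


Formula: allowed downtime = period * (100 - SLA) / 100
Period (quarter (90 days)) = 129600 minutes
Unavailability fraction = (100 - 99.0) / 100
Allowed downtime = 129600 * (100 - 99.0) / 100
Allowed downtime = 1296.0 minutes

1296.0 minutes


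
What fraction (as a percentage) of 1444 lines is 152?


Coverage = covered / total * 100
Coverage = 152 / 1444 * 100
Coverage = 10.53%

10.53%


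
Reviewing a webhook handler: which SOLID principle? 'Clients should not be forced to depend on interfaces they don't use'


This describes the Interface Segregation Principle (ISP)

Interface Segregation Principle (ISP)


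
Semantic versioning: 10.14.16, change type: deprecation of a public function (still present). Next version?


Current: 10.14.16
Change category: 'deprecation of a public function (still present)' → minor bump
SemVer rule: minor bump → increment MINOR, reset PATCH to 0 (MAJOR unchanged)
New: 10.15.0

10.15.0


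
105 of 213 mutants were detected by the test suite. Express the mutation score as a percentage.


Mutation score = killed / total * 100
Mutation score = 105 / 213 * 100
Mutation score = 49.3%

49.3%


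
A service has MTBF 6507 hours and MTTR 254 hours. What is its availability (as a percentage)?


Availability = MTBF / (MTBF + MTTR)
Availability = 6507 / (6507 + 254)
Availability = 6507 / 6761
Availability = 96.2432%

96.2432%


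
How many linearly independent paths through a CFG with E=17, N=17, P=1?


Formula: V(G) = E - N + 2P
V(G) = 17 - 17 + 2*1
V(G) = 0 + 2
V(G) = 2

2


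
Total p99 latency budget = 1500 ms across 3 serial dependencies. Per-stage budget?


Formula: per_stage = total_budget / stages
per_stage = 1500 / 3
per_stage = 500.0 ms

500.0 ms


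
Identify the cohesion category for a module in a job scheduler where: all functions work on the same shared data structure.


Reasoning: Functions share data
Type: Communicational cohesion

Communicational cohesion


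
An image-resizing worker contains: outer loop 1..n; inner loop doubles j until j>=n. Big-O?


Reasoning: linear outer times logarithmic inner
Complexity: O(n log n)

O(n log n)


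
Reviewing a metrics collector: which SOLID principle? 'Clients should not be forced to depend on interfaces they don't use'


This describes the Interface Segregation Principle (ISP)

Interface Segregation Principle (ISP)


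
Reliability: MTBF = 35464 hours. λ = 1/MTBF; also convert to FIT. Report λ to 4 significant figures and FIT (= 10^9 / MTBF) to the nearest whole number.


Formula: λ = 1 / MTBF; FIT = λ × 1e9 = 1e9 / MTBF
λ = 1 / 35464 ≈ 2.820e-05 failures/hour
FIT = 1e9 / 35464 ≈ 28198 failures per 1e9 hours (nearest whole number)

λ = 2.820e-05 /h, FIT = 28198


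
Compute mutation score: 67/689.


Mutation score = killed / total * 100
Mutation score = 67 / 689 * 100
Mutation score = 9.72%

9.72%


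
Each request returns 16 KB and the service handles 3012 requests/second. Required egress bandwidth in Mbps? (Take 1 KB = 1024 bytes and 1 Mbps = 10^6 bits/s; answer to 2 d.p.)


Formula: Mbps = payload_bytes * RPS * 8 / 1e6
Payload per request = 16 KB = 16 * 1024 = 16384 bytes
Total bytes/sec = 16384 * 3012 = 49348608
Total bits/sec = 49348608 * 8 = 394788864
Mbps = 394788864 / 1e6 = 394.79

394.79 Mbps


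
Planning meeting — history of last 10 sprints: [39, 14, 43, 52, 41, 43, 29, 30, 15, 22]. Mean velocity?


Formula: Avg velocity = Total points / Number of sprints
Points: [39, 14, 43, 52, 41, 43, 29, 30, 15, 22]
Sum = 39 + 14 + 43 + 52 + 41 + 43 + 29 + 30 + 15 + 22 = 328
Avg velocity = 328 / 10 = 32.8 points/sprint

32.8 points/sprint


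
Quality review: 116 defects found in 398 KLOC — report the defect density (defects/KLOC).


Defect density = defects / KLOC
Defect density = 116 / 398
Defect density = 0.291 defects/KLOC

0.291 defects/KLOC


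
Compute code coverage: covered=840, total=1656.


Coverage = covered / total * 100
Coverage = 840 / 1656 * 100
Coverage = 50.72%

50.72%


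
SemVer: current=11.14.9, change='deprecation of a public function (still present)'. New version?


Current: 11.14.9
Change category: 'deprecation of a public function (still present)' → minor bump
SemVer rule: minor bump → increment MINOR, reset PATCH to 0 (MAJOR unchanged)
New: 11.15.0

11.15.0


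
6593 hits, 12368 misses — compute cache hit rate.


Formula: hit rate = hits / (hits + misses) * 100
hit rate = 6593 / (6593 + 12368) * 100
hit rate = 6593 / 18961 * 100
hit rate = 34.77%

34.77%


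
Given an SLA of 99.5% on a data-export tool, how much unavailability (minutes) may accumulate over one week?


Formula: allowed downtime = period * (100 - SLA) / 100
Period (week) = 10080 minutes
Unavailability fraction = (100 - 99.5) / 100
Allowed downtime = 10080 * (100 - 99.5) / 100
Allowed downtime = 50.4 minutes

50.4 minutes


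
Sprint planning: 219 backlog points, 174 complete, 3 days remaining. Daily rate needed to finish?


Formula: Required rate = Remaining points / Days left
Remaining = 219 - 174 = 45 points
Required rate = 45 / 3 = 15.0 points/day

15.0 points/day


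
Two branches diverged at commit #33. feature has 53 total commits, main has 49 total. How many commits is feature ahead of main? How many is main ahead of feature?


Common ancestor: commit #33
feature commits after divergence: 53 - 33 = 20
main commits after divergence: 49 - 33 = 16
feature is 20 commits ahead of main
main is 16 commits ahead of feature

feature ahead: 20, main ahead: 16


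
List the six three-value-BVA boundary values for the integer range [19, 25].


Range: [19, 25]
Boundaries: just below min, min, min+1, max-1, max, just above max
Values: [18, 19, 20, 24, 25, 26]

[18, 19, 20, 24, 25, 26]


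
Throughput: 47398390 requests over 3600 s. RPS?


Formula: throughput = requests / seconds
throughput = 47398390 / 3600
throughput = 13166.22 requests/second

13166.22 requests/second


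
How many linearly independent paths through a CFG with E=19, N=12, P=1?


Formula: V(G) = E - N + 2P
V(G) = 19 - 12 + 2*1
V(G) = 7 + 2
V(G) = 9

9


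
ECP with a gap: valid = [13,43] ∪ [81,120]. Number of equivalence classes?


Valid ranges: [13,43] and [81,120]
Class 1: x < 13 — invalid
Class 2: 13 ≤ x ≤ 43 — valid
Class 3: 43 < x < 81 — invalid (gap between ranges)
Class 4: 81 ≤ x ≤ 120 — valid
Class 5: x > 120 — invalid
Total equivalence classes: 5

5 equivalence classes


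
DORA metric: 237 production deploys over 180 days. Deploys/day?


Formula: deployments per day = releases / days
= 237 / 180
= 1.317 deploys/day
(equivalently, 9.22 deploys/week)

1.317 deploys/day


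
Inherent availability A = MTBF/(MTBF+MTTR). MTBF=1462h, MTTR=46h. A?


Availability = MTBF / (MTBF + MTTR)
Availability = 1462 / (1462 + 46)
Availability = 1462 / 1508
Availability = 96.9496%

96.9496%


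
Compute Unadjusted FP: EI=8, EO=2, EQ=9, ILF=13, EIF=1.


UFP = EI*4 + EO*5 + EQ*4 + ILF*10 + EIF*7
UFP = 8*4 + 2*5 + 9*4 + 13*10 + 1*7
UFP = 32 + 10 + 36 + 130 + 7
UFP = 215

215


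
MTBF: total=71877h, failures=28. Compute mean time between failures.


Formula: MTBF = Total operating time / Number of failures
MTBF = 71877 / 28
MTBF = 2567.04 hours

2567.04 hours


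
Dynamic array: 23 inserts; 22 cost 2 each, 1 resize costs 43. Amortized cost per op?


Formula: Amortized cost = Total cost / Operations
Total cost = (22 * 2) + (1 * 43)
Total cost = 44 + 43 = 87
Amortized = 87 / 23 = 3.7826

3.7826


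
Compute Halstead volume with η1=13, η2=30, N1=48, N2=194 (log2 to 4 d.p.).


Formula: V = N * log2(η), where N = N1 + N2 and η = η1 + η2
η = 13 + 30 = 43
N = 48 + 194 = 242
log2(43) ≈ 5.4263
V = 242 * 5.4263 = 1313.16

1313.16


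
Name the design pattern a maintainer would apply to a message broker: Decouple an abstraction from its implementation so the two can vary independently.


This matches the Bridge pattern

Bridge


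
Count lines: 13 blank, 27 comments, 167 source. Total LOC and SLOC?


Total LOC = blank + comment + code
Total LOC = 13 + 27 + 167 = 207
SLOC (source only) = code = 167

Total LOC: 207, SLOC: 167


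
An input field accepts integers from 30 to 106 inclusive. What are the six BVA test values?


Range: [30, 106]
Boundaries: just below min, min, min+1, max-1, max, just above max
Values: [29, 30, 31, 105, 106, 107]

[29, 30, 31, 105, 106, 107]


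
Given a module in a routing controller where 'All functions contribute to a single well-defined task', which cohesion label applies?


Reasoning: Best: single purpose
Type: Functional cohesion

Functional cohesion


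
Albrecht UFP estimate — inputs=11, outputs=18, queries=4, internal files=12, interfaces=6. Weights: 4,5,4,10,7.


UFP = EI*4 + EO*5 + EQ*4 + ILF*10 + EIF*7
UFP = 11*4 + 18*5 + 4*4 + 12*10 + 6*7
UFP = 44 + 90 + 16 + 120 + 42
UFP = 312

312


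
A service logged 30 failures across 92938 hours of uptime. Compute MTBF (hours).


Formula: MTBF = Total operating time / Number of failures
MTBF = 92938 / 30
MTBF = 3097.93 hours

3097.93 hours


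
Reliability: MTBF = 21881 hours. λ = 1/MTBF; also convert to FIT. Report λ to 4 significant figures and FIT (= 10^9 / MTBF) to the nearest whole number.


Formula: λ = 1 / MTBF; FIT = λ × 1e9 = 1e9 / MTBF
λ = 1 / 21881 ≈ 4.570e-05 failures/hour
FIT = 1e9 / 21881 ≈ 45702 failures per 1e9 hours (nearest whole number)

λ = 4.570e-05 /h, FIT = 45702


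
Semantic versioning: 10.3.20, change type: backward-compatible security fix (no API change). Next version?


Current: 10.3.20
Change category: 'backward-compatible security fix (no API change)' → patch bump
SemVer rule: patch bump → increment PATCH (MAJOR and MINOR unchanged)
New: 10.3.21

10.3.21


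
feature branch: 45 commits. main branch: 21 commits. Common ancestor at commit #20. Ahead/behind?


Common ancestor: commit #20
feature commits after divergence: 45 - 20 = 25
main commits after divergence: 21 - 20 = 1
feature is 25 commits ahead of main
main is 1 commits ahead of feature

feature ahead: 25, main ahead: 1


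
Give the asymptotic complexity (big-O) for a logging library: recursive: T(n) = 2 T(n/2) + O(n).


Reasoning: master theorem case 2 (merge-sort recurrence)
Complexity: O(n log n)

O(n log n)


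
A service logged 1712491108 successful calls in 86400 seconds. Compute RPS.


Formula: throughput = requests / seconds
throughput = 1712491108 / 86400
throughput = 19820.5 requests/second

19820.5 requests/second


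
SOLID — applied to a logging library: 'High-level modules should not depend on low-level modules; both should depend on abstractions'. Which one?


This describes the Dependency Inversion Principle (DIP)

Dependency Inversion Principle (DIP)


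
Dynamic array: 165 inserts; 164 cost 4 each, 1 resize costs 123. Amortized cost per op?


Formula: Amortized cost = Total cost / Operations
Total cost = (164 * 4) + (1 * 123)
Total cost = 656 + 123 = 779
Amortized = 779 / 165 = 4.7212

4.7212


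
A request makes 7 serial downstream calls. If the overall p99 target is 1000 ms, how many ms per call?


Formula: per_stage = total_budget / stages
per_stage = 1000 / 7
per_stage = 142.86 ms

142.86 ms


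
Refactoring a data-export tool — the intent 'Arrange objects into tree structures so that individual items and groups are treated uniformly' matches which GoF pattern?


This matches the Composite pattern

Composite


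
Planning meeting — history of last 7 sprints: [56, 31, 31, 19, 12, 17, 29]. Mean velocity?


Formula: Avg velocity = Total points / Number of sprints
Points: [56, 31, 31, 19, 12, 17, 29]
Sum = 56 + 31 + 31 + 19 + 12 + 17 + 29 = 195
Avg velocity = 195 / 7 = 27.86 points/sprint

27.86 points/sprint


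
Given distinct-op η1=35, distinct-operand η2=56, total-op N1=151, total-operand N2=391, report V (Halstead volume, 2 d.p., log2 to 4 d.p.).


Formula: V = N * log2(η), where N = N1 + N2 and η = η1 + η2
η = 35 + 56 = 91
N = 151 + 391 = 542
log2(91) ≈ 6.5078
V = 542 * 6.5078 = 3527.23

3527.23


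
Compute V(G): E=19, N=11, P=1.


Formula: V(G) = E - N + 2P
V(G) = 19 - 11 + 2*1
V(G) = 8 + 2
V(G) = 10

10


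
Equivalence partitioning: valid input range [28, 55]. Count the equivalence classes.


Valid range: [28, 55]
Class 1: x < 28 — invalid
Class 2: 28 ≤ x ≤ 55 — valid
Class 3: x > 55 — invalid
Total equivalence classes: 3

3 equivalence classes


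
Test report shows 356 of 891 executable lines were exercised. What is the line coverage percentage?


Coverage = covered / total * 100
Coverage = 356 / 891 * 100
Coverage = 39.96%

39.96%


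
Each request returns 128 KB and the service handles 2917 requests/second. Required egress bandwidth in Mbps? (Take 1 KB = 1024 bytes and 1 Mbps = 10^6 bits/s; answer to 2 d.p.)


Formula: Mbps = payload_bytes * RPS * 8 / 1e6
Payload per request = 128 KB = 128 * 1024 = 131072 bytes
Total bytes/sec = 131072 * 2917 = 382337024
Total bits/sec = 382337024 * 8 = 3058696192
Mbps = 3058696192 / 1e6 = 3058.7

3058.7 Mbps


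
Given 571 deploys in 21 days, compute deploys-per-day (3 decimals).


Formula: deployments per day = releases / days
= 571 / 21
= 27.19 deploys/day
(equivalently, 190.33 deploys/week)

27.19 deploys/day


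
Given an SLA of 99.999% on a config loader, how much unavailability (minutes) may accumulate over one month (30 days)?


Formula: allowed downtime = period * (100 - SLA) / 100
Period (month (30 days)) = 43200 minutes
Unavailability fraction = (100 - 99.999) / 100
Allowed downtime = 43200 * (100 - 99.999) / 100
Allowed downtime = 0.432 minutes

0.432 minutes


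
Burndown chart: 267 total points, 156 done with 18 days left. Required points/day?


Formula: Required rate = Remaining points / Days left
Remaining = 267 - 156 = 111 points
Required rate = 111 / 18 = 6.17 points/day

6.17 points/day


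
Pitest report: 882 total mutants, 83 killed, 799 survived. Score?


Mutation score = killed / total * 100
Mutation score = 83 / 882 * 100
Mutation score = 9.41%

9.41%


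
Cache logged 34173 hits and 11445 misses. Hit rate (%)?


Formula: hit rate = hits / (hits + misses) * 100
hit rate = 34173 / (34173 + 11445) * 100
hit rate = 34173 / 45618 * 100
hit rate = 74.91%

74.91%


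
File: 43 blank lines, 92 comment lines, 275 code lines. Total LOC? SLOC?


Total LOC = blank + comment + code
Total LOC = 43 + 92 + 275 = 410
SLOC (source only) = code = 275

Total LOC: 410, SLOC: 275


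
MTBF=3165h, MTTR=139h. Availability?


Availability = MTBF / (MTBF + MTTR)
Availability = 3165 / (3165 + 139)
Availability = 3165 / 3304
Availability = 95.793%

95.793%


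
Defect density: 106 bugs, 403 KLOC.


Defect density = defects / KLOC
Defect density = 106 / 403
Defect density = 0.263 defects/KLOC

0.263 defects/KLOC


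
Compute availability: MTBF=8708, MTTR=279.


Availability = MTBF / (MTBF + MTTR)
Availability = 8708 / (8708 + 279)
Availability = 8708 / 8987
Availability = 96.8955%

96.8955%


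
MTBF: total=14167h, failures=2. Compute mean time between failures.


Formula: MTBF = Total operating time / Number of failures
MTBF = 14167 / 2
MTBF = 7083.5 hours

7083.5 hours


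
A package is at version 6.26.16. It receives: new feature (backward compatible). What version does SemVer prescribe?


Current: 6.26.16
Change category: 'new feature (backward compatible)' → minor bump
SemVer rule: minor bump → increment MINOR, reset PATCH to 0 (MAJOR unchanged)
New: 6.27.0

6.27.0


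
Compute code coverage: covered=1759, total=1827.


Coverage = covered / total * 100
Coverage = 1759 / 1827 * 100
Coverage = 96.28%

96.28%


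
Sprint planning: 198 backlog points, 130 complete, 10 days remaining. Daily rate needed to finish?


Formula: Required rate = Remaining points / Days left
Remaining = 198 - 130 = 68 points
Required rate = 68 / 10 = 6.8 points/day

6.8 points/day


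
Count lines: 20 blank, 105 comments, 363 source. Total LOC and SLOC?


Total LOC = blank + comment + code
Total LOC = 20 + 105 + 363 = 488
SLOC (source only) = code = 363

Total LOC: 488, SLOC: 363


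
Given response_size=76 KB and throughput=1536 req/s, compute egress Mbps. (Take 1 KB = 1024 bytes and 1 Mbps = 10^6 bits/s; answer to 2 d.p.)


Formula: Mbps = payload_bytes * RPS * 8 / 1e6
Payload per request = 76 KB = 76 * 1024 = 77824 bytes
Total bytes/sec = 77824 * 1536 = 119537664
Total bits/sec = 119537664 * 8 = 956301312
Mbps = 956301312 / 1e6 = 956.3

956.3 Mbps


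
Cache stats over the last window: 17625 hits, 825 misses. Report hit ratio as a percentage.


Formula: hit rate = hits / (hits + misses) * 100
hit rate = 17625 / (17625 + 825) * 100
hit rate = 17625 / 18450 * 100
hit rate = 95.53%

95.53%


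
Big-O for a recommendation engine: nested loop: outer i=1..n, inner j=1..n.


Reasoning: n iterations times n iterations
Complexity: O(n^2)

O(n^2)


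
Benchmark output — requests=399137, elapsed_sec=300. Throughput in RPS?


Formula: throughput = requests / seconds
throughput = 399137 / 300
throughput = 1330.46 requests/second

1330.46 requests/second


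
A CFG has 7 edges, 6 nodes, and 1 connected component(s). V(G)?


Formula: V(G) = E - N + 2P
V(G) = 7 - 6 + 2*1
V(G) = 1 + 2
V(G) = 3

3


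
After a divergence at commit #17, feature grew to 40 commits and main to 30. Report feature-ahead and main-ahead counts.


Common ancestor: commit #17
feature commits after divergence: 40 - 17 = 23
main commits after divergence: 30 - 17 = 13
feature is 23 commits ahead of main
main is 13 commits ahead of feature

feature ahead: 23, main ahead: 13


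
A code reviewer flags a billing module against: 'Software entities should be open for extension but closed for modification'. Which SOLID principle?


This describes the Open/Closed Principle (OCP)

Open/Closed Principle (OCP)


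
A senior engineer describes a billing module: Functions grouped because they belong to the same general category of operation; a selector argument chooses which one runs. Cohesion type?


Reasoning: Grouped by category of activity, not by data or sequence
Type: Logical cohesion

Logical cohesion


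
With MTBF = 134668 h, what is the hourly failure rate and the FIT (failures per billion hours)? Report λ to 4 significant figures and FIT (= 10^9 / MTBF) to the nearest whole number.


Formula: λ = 1 / MTBF; FIT = λ × 1e9 = 1e9 / MTBF
λ = 1 / 134668 ≈ 7.426e-06 failures/hour
FIT = 1e9 / 134668 ≈ 7426 failures per 1e9 hours (nearest whole number)

λ = 7.426e-06 /h, FIT = 7426


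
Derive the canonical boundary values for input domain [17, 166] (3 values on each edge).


Range: [17, 166]
Boundaries: just below min, min, min+1, max-1, max, just above max
Values: [16, 17, 18, 165, 166, 167]

[16, 17, 18, 165, 166, 167]


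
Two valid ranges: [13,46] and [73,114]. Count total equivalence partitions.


Valid ranges: [13,46] and [73,114]
Class 1: x < 13 — invalid
Class 2: 13 ≤ x ≤ 46 — valid
Class 3: 46 < x < 73 — invalid (gap between ranges)
Class 4: 73 ≤ x ≤ 114 — valid
Class 5: x > 114 — invalid
Total equivalence classes: 5

5 equivalence classes


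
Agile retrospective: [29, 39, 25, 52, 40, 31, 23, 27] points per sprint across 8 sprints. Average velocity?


Formula: Avg velocity = Total points / Number of sprints
Points: [29, 39, 25, 52, 40, 31, 23, 27]
Sum = 29 + 39 + 25 + 52 + 40 + 31 + 23 + 27 = 266
Avg velocity = 266 / 8 = 33.25 points/sprint

33.25 points/sprint


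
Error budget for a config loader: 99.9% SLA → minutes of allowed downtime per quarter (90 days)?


Formula: allowed downtime = period * (100 - SLA) / 100
Period (quarter (90 days)) = 129600 minutes
Unavailability fraction = (100 - 99.9) / 100
Allowed downtime = 129600 * (100 - 99.9) / 100
Allowed downtime = 129.6 minutes

129.6 minutes


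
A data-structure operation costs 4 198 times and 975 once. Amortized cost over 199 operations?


Formula: Amortized cost = Total cost / Operations
Total cost = (198 * 4) + (1 * 975)
Total cost = 792 + 975 = 1767
Amortized = 1767 / 199 = 8.8794

8.8794


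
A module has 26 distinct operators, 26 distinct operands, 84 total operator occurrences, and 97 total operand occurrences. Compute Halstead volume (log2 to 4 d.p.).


Formula: V = N * log2(η), where N = N1 + N2 and η = η1 + η2
η = 26 + 26 = 52
N = 84 + 97 = 181
log2(52) ≈ 5.7004
V = 181 * 5.7004 = 1031.77

1031.77


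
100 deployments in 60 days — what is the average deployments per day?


Formula: deployments per day = releases / days
= 100 / 60
= 1.667 deploys/day
(equivalently, 11.67 deploys/week)

1.667 deploys/day


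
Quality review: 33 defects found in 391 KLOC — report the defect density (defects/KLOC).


Defect density = defects / KLOC
Defect density = 33 / 391
Defect density = 0.084 defects/KLOC

0.084 defects/KLOC


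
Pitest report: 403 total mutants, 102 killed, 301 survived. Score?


Mutation score = killed / total * 100
Mutation score = 102 / 403 * 100
Mutation score = 25.31%

25.31%


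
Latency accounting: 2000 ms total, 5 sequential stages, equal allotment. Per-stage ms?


Formula: per_stage = total_budget / stages
per_stage = 2000 / 5
per_stage = 400.0 ms

400.0 ms


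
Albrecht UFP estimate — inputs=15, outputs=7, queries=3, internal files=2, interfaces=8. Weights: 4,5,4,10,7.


UFP = EI*4 + EO*5 + EQ*4 + ILF*10 + EIF*7
UFP = 15*4 + 7*5 + 3*4 + 2*10 + 8*7
UFP = 60 + 35 + 12 + 20 + 56
UFP = 183

183


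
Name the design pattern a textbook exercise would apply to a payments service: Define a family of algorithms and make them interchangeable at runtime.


This matches the Strategy pattern

Strategy


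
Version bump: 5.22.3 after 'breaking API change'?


Current: 5.22.3
Change category: 'breaking API change' → major bump
SemVer rule: major bump → increment MAJOR, reset MINOR and PATCH to 0
New: 6.0.0

6.0.0


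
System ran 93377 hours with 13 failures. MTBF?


Formula: MTBF = Total operating time / Number of failures
MTBF = 93377 / 13
MTBF = 7182.85 hours

7182.85 hours


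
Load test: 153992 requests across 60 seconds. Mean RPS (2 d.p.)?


Formula: throughput = requests / seconds
throughput = 153992 / 60
throughput = 2566.53 requests/second

2566.53 requests/second


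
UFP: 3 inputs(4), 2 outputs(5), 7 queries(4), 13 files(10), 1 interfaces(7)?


UFP = EI*4 + EO*5 + EQ*4 + ILF*10 + EIF*7
UFP = 3*4 + 2*5 + 7*4 + 13*10 + 1*7
UFP = 12 + 10 + 28 + 130 + 7
UFP = 187

187


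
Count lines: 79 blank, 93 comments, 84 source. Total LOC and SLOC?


Total LOC = blank + comment + code
Total LOC = 79 + 93 + 84 = 256
SLOC (source only) = code = 84

Total LOC: 256, SLOC: 84


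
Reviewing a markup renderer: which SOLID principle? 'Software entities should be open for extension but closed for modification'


This describes the Open/Closed Principle (OCP)

Open/Closed Principle (OCP)


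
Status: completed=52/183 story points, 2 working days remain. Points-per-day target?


Formula: Required rate = Remaining points / Days left
Remaining = 183 - 52 = 131 points
Required rate = 131 / 2 = 65.5 points/day

65.5 points/day


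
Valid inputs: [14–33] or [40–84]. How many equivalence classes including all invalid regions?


Valid ranges: [14,33] and [40,84]
Class 1: x < 14 — invalid
Class 2: 14 ≤ x ≤ 33 — valid
Class 3: 33 < x < 40 — invalid (gap between ranges)
Class 4: 40 ≤ x ≤ 84 — valid
Class 5: x > 84 — invalid
Total equivalence classes: 5

5 equivalence classes


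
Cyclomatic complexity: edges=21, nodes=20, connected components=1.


Formula: V(G) = E - N + 2P
V(G) = 21 - 20 + 2*1
V(G) = 1 + 2
V(G) = 3

3


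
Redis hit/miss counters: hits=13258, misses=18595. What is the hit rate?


Formula: hit rate = hits / (hits + misses) * 100
hit rate = 13258 / (13258 + 18595) * 100
hit rate = 13258 / 31853 * 100
hit rate = 41.62%

41.62%


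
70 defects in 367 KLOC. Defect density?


Defect density = defects / KLOC
Defect density = 70 / 367
Defect density = 0.191 defects/KLOC

0.191 defects/KLOC


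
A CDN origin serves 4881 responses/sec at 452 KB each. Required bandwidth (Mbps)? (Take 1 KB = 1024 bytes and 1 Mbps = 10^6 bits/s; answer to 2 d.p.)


Formula: Mbps = payload_bytes * RPS * 8 / 1e6
Payload per request = 452 KB = 452 * 1024 = 462848 bytes
Total bytes/sec = 462848 * 4881 = 2259161088
Total bits/sec = 2259161088 * 8 = 18073288704
Mbps = 18073288704 / 1e6 = 18073.29

18073.29 Mbps


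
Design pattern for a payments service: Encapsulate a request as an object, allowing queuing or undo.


This matches the Command pattern

Command


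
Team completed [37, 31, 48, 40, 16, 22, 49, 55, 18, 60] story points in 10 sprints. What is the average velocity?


Formula: Avg velocity = Total points / Number of sprints
Points: [37, 31, 48, 40, 16, 22, 49, 55, 18, 60]
Sum = 37 + 31 + 48 + 40 + 16 + 22 + 49 + 55 + 18 + 60 = 376
Avg velocity = 376 / 10 = 37.6 points/sprint

37.6 points/sprint


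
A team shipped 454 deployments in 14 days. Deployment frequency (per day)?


Formula: deployments per day = releases / days
= 454 / 14
= 32.429 deploys/day
(equivalently, 227.0 deploys/week)

32.429 deploys/day


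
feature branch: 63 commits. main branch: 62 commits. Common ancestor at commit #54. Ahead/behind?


Common ancestor: commit #54
feature commits after divergence: 63 - 54 = 9
main commits after divergence: 62 - 54 = 8
feature is 9 commits ahead of main
main is 8 commits ahead of feature

feature ahead: 9, main ahead: 8


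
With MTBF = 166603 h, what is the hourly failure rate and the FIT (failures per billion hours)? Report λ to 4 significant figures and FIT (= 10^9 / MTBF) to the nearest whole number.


Formula: λ = 1 / MTBF; FIT = λ × 1e9 = 1e9 / MTBF
λ = 1 / 166603 ≈ 6.002e-06 failures/hour
FIT = 1e9 / 166603 ≈ 6002 failures per 1e9 hours (nearest whole number)

λ = 6.002e-06 /h, FIT = 6002


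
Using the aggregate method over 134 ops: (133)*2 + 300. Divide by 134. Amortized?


Formula: Amortized cost = Total cost / Operations
Total cost = (133 * 2) + (1 * 300)
Total cost = 266 + 300 = 566
Amortized = 566 / 134 = 4.2239

4.2239


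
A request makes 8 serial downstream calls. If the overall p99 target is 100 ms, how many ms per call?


Formula: per_stage = total_budget / stages
per_stage = 100 / 8
per_stage = 12.5 ms

12.5 ms


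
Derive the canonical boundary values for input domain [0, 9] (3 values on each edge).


Range: [0, 9]
Boundaries: just below min, min, min+1, max-1, max, just above max
Values: [-1, 0, 1, 8, 9, 10]

[-1, 0, 1, 8, 9, 10]


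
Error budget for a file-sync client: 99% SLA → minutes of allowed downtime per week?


Formula: allowed downtime = period * (100 - SLA) / 100
Period (week) = 10080 minutes
Unavailability fraction = (100 - 99.0) / 100
Allowed downtime = 10080 * (100 - 99.0) / 100
Allowed downtime = 100.8 minutes

100.8 minutes


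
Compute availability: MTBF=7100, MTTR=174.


Availability = MTBF / (MTBF + MTTR)
Availability = 7100 / (7100 + 174)
Availability = 7100 / 7274
Availability = 97.6079%

97.6079%


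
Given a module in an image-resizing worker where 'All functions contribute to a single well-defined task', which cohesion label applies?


Reasoning: Best: single purpose
Type: Functional cohesion

Functional cohesion


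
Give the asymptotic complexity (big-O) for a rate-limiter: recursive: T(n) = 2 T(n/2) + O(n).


Reasoning: master theorem case 2 (merge-sort recurrence)
Complexity: O(n log n)

O(n log n)


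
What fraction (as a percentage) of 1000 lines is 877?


Coverage = covered / total * 100
Coverage = 877 / 1000 * 100
Coverage = 87.7%

87.7%


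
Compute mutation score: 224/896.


Mutation score = killed / total * 100
Mutation score = 224 / 896 * 100
Mutation score = 25.0%

25.0%


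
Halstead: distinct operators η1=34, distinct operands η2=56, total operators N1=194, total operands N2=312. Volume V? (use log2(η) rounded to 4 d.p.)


Formula: V = N * log2(η), where N = N1 + N2 and η = η1 + η2
η = 34 + 56 = 90
N = 194 + 312 = 506
log2(90) ≈ 6.4919
V = 506 * 6.4919 = 3284.90

3284.90


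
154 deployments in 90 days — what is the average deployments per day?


Formula: deployments per day = releases / days
= 154 / 90
= 1.711 deploys/day
(equivalently, 11.98 deploys/week)

1.711 deploys/day


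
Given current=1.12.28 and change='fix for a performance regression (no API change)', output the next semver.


Current: 1.12.28
Change category: 'fix for a performance regression (no API change)' → patch bump
SemVer rule: patch bump → increment PATCH (MAJOR and MINOR unchanged)
New: 1.12.29

1.12.29


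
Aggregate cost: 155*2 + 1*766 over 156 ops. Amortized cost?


Formula: Amortized cost = Total cost / Operations
Total cost = (155 * 2) + (1 * 766)
Total cost = 310 + 766 = 1076
Amortized = 1076 / 156 = 6.8974

6.8974


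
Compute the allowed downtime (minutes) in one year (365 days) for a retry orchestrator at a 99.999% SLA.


Formula: allowed downtime = period * (100 - SLA) / 100
Period (year (365 days)) = 525600 minutes
Unavailability fraction = (100 - 99.999) / 100
Allowed downtime = 525600 * (100 - 99.999) / 100
Allowed downtime = 5.256 minutes

5.256 minutes


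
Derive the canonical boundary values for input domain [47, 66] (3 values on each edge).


Range: [47, 66]
Boundaries: just below min, min, min+1, max-1, max, just above max
Values: [46, 47, 48, 65, 66, 67]

[46, 47, 48, 65, 66, 67]


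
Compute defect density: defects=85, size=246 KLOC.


Defect density = defects / KLOC
Defect density = 85 / 246
Defect density = 0.346 defects/KLOC

0.346 defects/KLOC


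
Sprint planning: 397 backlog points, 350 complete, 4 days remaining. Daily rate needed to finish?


Formula: Required rate = Remaining points / Days left
Remaining = 397 - 350 = 47 points
Required rate = 47 / 4 = 11.75 points/day

11.75 points/day


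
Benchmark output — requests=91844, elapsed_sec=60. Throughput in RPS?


Formula: throughput = requests / seconds
throughput = 91844 / 60
throughput = 1530.73 requests/second

1530.73 requests/second


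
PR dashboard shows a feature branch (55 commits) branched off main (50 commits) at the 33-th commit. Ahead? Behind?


Common ancestor: commit #33
feature commits after divergence: 55 - 33 = 22
main commits after divergence: 50 - 33 = 17
feature is 22 commits ahead of main
main is 17 commits ahead of feature

feature ahead: 22, main ahead: 17


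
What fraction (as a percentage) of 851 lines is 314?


Coverage = covered / total * 100
Coverage = 314 / 851 * 100
Coverage = 36.9%

36.9%


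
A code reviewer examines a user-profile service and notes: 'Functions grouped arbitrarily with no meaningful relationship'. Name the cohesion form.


Reasoning: Worst: random grouping
Type: Coincidental cohesion

Coincidental cohesion


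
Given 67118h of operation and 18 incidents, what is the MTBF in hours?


Formula: MTBF = Total operating time / Number of failures
MTBF = 67118 / 18
MTBF = 3728.78 hours

3728.78 hours


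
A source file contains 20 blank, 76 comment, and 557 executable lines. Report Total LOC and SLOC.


Total LOC = blank + comment + code
Total LOC = 20 + 76 + 557 = 653
SLOC (source only) = code = 557

Total LOC: 653, SLOC: 557


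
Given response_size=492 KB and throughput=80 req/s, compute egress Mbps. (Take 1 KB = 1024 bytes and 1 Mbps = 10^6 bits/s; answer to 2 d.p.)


Formula: Mbps = payload_bytes * RPS * 8 / 1e6
Payload per request = 492 KB = 492 * 1024 = 503808 bytes
Total bytes/sec = 503808 * 80 = 40304640
Total bits/sec = 40304640 * 8 = 322437120
Mbps = 322437120 / 1e6 = 322.44

322.44 Mbps


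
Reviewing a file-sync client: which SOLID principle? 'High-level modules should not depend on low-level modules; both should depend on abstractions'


This describes the Dependency Inversion Principle (DIP)

Dependency Inversion Principle (DIP)


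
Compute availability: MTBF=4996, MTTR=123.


Availability = MTBF / (MTBF + MTTR)
Availability = 4996 / (4996 + 123)
Availability = 4996 / 5119
Availability = 97.5972%

97.5972%


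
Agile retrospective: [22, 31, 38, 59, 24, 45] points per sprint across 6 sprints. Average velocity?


Formula: Avg velocity = Total points / Number of sprints
Points: [22, 31, 38, 59, 24, 45]
Sum = 22 + 31 + 38 + 59 + 24 + 45 = 219
Avg velocity = 219 / 6 = 36.5 points/sprint

36.5 points/sprint


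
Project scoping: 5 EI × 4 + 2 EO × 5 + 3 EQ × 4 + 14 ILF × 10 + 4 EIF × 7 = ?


UFP = EI*4 + EO*5 + EQ*4 + ILF*10 + EIF*7
UFP = 5*4 + 2*5 + 3*4 + 14*10 + 4*7
UFP = 20 + 10 + 12 + 140 + 28
UFP = 210

210


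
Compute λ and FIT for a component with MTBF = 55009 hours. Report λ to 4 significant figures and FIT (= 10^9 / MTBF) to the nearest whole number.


Formula: λ = 1 / MTBF; FIT = λ × 1e9 = 1e9 / MTBF
λ = 1 / 55009 ≈ 1.818e-05 failures/hour
FIT = 1e9 / 55009 ≈ 18179 failures per 1e9 hours (nearest whole number)

λ = 1.818e-05 /h, FIT = 18179


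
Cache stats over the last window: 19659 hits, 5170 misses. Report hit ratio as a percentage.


Formula: hit rate = hits / (hits + misses) * 100
hit rate = 19659 / (19659 + 5170) * 100
hit rate = 19659 / 24829 * 100
hit rate = 79.18%

79.18%


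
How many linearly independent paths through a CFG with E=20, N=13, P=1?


Formula: V(G) = E - N + 2P
V(G) = 20 - 13 + 2*1
V(G) = 7 + 2
V(G) = 9

9


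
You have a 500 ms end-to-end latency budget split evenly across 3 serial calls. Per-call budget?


Formula: per_stage = total_budget / stages
per_stage = 500 / 3
per_stage = 166.67 ms

166.67 ms


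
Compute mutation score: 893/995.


Mutation score = killed / total * 100
Mutation score = 893 / 995 * 100
Mutation score = 89.75%

89.75%


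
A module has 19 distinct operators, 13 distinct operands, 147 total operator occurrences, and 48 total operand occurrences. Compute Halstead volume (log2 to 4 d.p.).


Formula: V = N * log2(η), where N = N1 + N2 and η = η1 + η2
η = 19 + 13 = 32
N = 147 + 48 = 195
log2(32) ≈ 5.0000
V = 195 * 5.0000 = 975.00

975.00
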